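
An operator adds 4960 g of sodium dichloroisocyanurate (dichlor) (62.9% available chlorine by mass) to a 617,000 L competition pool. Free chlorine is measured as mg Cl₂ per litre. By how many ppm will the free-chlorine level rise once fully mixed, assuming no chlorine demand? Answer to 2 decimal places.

5.06 ppm

Available chlorine delivered: 4960 g × 0.629 = 3120 g as Cl₂.
Concentration rise: 3120 g / 617,000 L = 5.056 mg/L = 5.06 ppm.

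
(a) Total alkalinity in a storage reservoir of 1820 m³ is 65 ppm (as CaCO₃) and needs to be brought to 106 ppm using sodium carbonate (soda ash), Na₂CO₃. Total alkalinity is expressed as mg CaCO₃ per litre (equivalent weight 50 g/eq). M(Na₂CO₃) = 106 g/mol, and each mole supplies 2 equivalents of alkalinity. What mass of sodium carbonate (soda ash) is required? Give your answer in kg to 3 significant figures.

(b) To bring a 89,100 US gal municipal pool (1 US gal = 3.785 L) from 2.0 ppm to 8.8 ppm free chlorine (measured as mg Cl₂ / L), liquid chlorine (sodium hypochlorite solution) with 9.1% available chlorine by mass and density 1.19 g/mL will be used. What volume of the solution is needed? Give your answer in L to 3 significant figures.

(a) 79.1 kg; (b) 21.2 L

(a) Volume: 1820 m³ = 1,820,000 L.
(a) Alkalinity to add: (106 − 65) = 41 mg/L as CaCO₃ × 1,820,000 L = 74,620 g as CaCO₃.
(a) Equivalents: 74,620 g ÷ 50 g/eq = 1492 eq.
(a) Each mole of Na₂CO₃ supplies 2 eq, so 1492 / 2 = 746.2 mol.
(a) Mass: 746.2 mol × 106 g/mol = 79,100 g.

(b) Volume: 89,100 US gal × 3.785 L/gal = 337,244 L.
(b) Chlorine deficit: 8.8 − 2.0 = 6.8 ppm = 6.8 mg/L as Cl₂.
(b) Cl₂ equivalent needed: 6.8 mg/L × 337,244 L = 2,293,000 mg = 2293 g.
(b) Product at 9.1% available chlorine: 2293 / 0.091 = 25,200 g.
(b) Volume at density 1.19 g/mL: 25,200 g ÷ 1.19 g/mL = 21,180 mL.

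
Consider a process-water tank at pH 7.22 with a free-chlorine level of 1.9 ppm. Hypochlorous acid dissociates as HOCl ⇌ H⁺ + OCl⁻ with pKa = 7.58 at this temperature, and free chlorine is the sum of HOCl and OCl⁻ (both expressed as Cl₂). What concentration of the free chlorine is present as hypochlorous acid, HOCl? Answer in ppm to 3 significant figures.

[OCl⁻]/[HOCl] = 10^(pH − pKa) = 10^(7.22 − 7.58) = 10^-0.36 = 0.4365.
Fraction as HOCl = 1 / (1 + 0.4365) = 0.6961.
HOCl = 0.6961 × 1.9 ppm = 1.323 ppm.

1.32 ppm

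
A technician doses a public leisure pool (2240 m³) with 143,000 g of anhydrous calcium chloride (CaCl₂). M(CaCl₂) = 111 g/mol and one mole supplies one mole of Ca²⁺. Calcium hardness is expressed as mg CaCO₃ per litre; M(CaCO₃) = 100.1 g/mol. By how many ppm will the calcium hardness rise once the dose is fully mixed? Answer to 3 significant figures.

Volume: 2240 m³ = 2,240,000 L.
Moles of Ca²⁺: 143,000 g ÷ 111 g/mol = 1288 mol.
As CaCO₃: 1288 mol × 100.1 g/mol = 129,000 g.
Rise: 129,000 g / 2,240,000 L × 1000 = 57.57 mg/L.

57.6 ppm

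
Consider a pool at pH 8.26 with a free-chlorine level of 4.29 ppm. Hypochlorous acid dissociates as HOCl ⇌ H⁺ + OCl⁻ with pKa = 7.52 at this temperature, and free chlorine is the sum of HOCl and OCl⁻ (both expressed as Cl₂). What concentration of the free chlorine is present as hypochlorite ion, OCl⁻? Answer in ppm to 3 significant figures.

3.63 ppm

[OCl⁻]/[HOCl] = 10^(pH − pKa) = 10^(8.26 − 7.52) = 10^0.74 = 5.495.
Fraction as HOCl = 1 / (1 + 5.495) = 0.154.
OCl⁻ = (1 − 0.154) × 4.29 ppm = 3.63 ppm.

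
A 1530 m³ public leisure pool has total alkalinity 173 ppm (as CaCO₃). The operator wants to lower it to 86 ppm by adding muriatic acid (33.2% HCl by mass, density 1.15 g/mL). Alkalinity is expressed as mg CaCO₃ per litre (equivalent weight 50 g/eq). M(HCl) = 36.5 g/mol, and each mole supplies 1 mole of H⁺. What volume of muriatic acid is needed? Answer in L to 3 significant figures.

255 L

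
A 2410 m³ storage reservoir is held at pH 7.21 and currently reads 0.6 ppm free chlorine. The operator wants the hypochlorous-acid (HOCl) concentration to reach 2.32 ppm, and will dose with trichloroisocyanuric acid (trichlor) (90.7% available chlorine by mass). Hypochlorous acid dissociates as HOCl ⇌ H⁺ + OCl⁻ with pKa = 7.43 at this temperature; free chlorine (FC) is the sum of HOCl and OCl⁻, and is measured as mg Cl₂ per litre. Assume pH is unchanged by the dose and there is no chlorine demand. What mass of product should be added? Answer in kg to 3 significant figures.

8.28 kg

Volume: 2410 m³ = 2,410,000 L.
[OCl⁻]/[HOCl] = 10^(pH − pKa) = 10^(7.21 − 7.43) = 0.6026; fraction as HOCl = 1/(1 + 0.6026) = 0.624.
Free chlorine required for 2.32 ppm HOCl: 2.32 / 0.624 = 3.718 ppm.
FC to add: 3.718 − 0.6 = 3.118 mg/L as Cl₂.
Cl₂ equivalent: 3.118 mg/L × 2,410,000 L = 7514 g.
Product at 90.7% available Cl: 7514 / 0.907 = 8285 g.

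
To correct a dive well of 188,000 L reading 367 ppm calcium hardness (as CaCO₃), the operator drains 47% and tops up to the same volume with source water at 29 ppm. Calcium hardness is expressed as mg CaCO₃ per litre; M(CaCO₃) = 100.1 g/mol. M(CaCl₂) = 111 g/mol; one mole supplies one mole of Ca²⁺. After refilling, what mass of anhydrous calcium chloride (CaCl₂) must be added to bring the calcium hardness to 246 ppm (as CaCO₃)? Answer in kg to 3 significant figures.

7.89 kg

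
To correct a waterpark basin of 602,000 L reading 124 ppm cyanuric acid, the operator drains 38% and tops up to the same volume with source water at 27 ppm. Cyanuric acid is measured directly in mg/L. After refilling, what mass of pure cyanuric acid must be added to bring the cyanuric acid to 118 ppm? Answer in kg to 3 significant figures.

After draining 38% and refilling: 124 × 0.62 + 27 × 0.38 = 87.14 ppm.
Deficit to target: 118 − 87.14 = 30.86 mg/L.
Mass: 30.86 mg/L × 602,000 L = 18,580 g cyanuric acid.

18.6 kg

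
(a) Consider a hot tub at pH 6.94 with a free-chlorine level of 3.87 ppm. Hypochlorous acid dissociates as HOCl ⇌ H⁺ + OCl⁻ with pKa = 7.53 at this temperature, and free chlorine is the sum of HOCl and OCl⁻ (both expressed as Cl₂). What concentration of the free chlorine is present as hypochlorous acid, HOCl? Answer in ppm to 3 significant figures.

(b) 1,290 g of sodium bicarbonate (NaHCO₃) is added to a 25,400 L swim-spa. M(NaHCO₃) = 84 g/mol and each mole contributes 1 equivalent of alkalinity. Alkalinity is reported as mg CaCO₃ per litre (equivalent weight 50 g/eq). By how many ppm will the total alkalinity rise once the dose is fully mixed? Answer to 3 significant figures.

(a) 3.08 ppm; (b) 30.2 ppm

(a) [OCl⁻]/[HOCl] = 10^(pH − pKa) = 10^(6.94 − 7.53) = 10^-0.59 = 0.257.
(a) Fraction as HOCl = 1 / (1 + 0.257) = 0.7955.
(a) HOCl = 0.7955 × 3.87 ppm = 3.079 ppm.

(b) Moles of NaHCO₃: 1,290 g ÷ 84 g/mol = 15.36 mol → 15.36 eq of alkalinity.
(b) As CaCO₃: 15.36 eq × 50 g/eq = 767.9 g.
(b) Rise: 767.9 g / 25,400 L × 1000 = 30.23 mg/L.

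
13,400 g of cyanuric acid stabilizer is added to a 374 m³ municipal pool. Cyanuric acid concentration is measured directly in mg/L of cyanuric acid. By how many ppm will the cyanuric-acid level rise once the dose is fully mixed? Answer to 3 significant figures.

Volume: 374 m³ = 374,000 L.
Rise: 13,400 g / 374,000 L × 1000 = 35.83 mg/L.

35.8 ppm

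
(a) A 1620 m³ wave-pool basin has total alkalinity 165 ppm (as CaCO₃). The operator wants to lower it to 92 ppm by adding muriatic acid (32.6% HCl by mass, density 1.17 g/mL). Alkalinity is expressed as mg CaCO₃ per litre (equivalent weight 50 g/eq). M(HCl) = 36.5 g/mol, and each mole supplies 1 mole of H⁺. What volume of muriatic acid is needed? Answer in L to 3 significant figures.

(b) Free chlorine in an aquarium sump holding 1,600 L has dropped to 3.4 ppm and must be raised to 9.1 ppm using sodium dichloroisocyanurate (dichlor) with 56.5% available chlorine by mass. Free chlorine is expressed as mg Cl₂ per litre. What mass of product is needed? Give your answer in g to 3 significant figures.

(a) Volume: 1620 m³ = 1,620,000 L.
(a) Alkalinity to neutralize: (165 − 92) = 73 mg/L as CaCO₃ × 1,620,000 L = 118,300 g as CaCO₃.
(a) Equivalents of H⁺ required: 118,300 ÷ 50 g/eq = 2365 eq = 2365 mol HCl.
(a) Mass of HCl: 2365 × 36.5 = 86,330 g.
(a) Mass of 32.6% solution: 86,330 / 0.326 = 264,800 g.
(a) Volume: 264,800 g ÷ 1.17 g/mL = 226,300 mL.

(b) Chlorine deficit: 9.1 − 3.4 = 5.7 ppm = 5.7 mg/L as Cl₂.
(b) Cl₂ equivalent needed: 5.7 mg/L × 1,600 L = 9120 mg = 9.12 g.
(b) Product at 56.5% available chlorine: 9.12 / 0.565 = 16.14 g.

(a) 226 L; (b) 16.1 g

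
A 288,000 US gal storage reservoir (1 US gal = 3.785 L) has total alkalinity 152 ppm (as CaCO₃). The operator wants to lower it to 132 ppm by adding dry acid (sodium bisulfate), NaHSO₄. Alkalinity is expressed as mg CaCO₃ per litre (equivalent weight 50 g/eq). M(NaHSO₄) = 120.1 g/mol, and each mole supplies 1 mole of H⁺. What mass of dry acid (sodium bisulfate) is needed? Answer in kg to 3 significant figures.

52.4 kg

Volume: 288,000 US gal × 3.785 L/gal = 1,090,080 L.
Alkalinity to neutralize: (152 − 132) = 20 mg/L as CaCO₃ × 1,090,080 L = 21,800 g as CaCO₃.
Equivalents of H⁺ required: 21,800 ÷ 50 g/eq = 436 eq = 436 mol NaHSO₄.
Mass of NaHSO₄: 436 × 120.1 = 52,370 g.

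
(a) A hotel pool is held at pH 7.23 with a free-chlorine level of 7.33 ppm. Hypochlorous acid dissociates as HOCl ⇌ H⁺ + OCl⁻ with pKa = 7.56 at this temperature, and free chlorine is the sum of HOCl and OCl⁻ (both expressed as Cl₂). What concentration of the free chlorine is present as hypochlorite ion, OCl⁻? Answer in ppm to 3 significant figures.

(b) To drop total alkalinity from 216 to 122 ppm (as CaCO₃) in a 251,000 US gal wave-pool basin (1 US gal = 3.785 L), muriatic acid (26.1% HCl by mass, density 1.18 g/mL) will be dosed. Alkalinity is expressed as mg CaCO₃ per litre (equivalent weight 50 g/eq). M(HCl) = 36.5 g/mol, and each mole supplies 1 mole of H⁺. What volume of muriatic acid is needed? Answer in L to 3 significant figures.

(a) 2.34 ppm; (b) 212 L

(a) [OCl⁻]/[HOCl] = 10^(pH − pKa) = 10^(7.23 − 7.56) = 10^-0.33 = 0.4677.
(a) Fraction as HOCl = 1 / (1 + 0.4677) = 0.6813.
(a) OCl⁻ = (1 − 0.6813) × 7.33 ppm = 2.336 ppm.

(b) Volume: 251,000 US gal × 3.785 L/gal = 950,035 L.
(b) Alkalinity to neutralize: (216 − 122) = 94 mg/L as CaCO₃ × 950,035 L = 89,300 g as CaCO₃.
(b) Equivalents of H⁺ required: 89,300 ÷ 50 g/eq = 1786 eq = 1786 mol HCl.
(b) Mass of HCl: 1786 × 36.5 = 65,190 g.
(b) Mass of 26.1% solution: 65,190 / 0.261 = 249,800 g.
(b) Volume: 249,800 g ÷ 1.18 g/mL = 211,700 mL.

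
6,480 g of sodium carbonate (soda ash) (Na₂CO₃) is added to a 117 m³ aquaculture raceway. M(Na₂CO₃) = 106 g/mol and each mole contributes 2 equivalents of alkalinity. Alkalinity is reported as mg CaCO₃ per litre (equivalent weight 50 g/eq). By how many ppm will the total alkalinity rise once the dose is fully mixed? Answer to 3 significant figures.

52.2 ppm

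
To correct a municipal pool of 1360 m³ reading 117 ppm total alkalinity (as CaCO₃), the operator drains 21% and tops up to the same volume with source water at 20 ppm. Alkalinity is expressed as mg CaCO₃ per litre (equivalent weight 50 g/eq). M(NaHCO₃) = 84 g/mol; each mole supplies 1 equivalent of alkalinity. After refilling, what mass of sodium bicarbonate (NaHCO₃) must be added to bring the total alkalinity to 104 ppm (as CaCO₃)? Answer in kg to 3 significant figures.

Volume: 1360 m³ = 1,360,000 L.
After draining 21% and refilling: 117 × 0.79 + 20 × 0.21 = 96.63 ppm.
Deficit to target: 104 − 96.63 = 7.37 mg/L.
As CaCO₃: 7.37 mg/L × 1,360,000 L = 10,020 g; ÷ 50 g/eq ÷ 1 = 200.5 mol NaHCO₃.
Mass: 200.5 × 84 = 16,840 g.

16.8 kg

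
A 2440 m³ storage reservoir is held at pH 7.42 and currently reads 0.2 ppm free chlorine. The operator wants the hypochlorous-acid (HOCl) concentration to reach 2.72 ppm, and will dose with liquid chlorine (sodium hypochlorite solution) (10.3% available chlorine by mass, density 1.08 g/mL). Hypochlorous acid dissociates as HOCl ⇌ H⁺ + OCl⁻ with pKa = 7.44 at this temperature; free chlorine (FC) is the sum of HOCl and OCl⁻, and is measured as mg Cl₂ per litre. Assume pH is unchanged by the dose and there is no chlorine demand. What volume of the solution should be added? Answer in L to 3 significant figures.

Volume: 2440 m³ = 2,440,000 L.
[OCl⁻]/[HOCl] = 10^(pH − pKa) = 10^(7.42 − 7.44) = 0.955; fraction as HOCl = 1/(1 + 0.955) = 0.5115.
Free chlorine required for 2.72 ppm HOCl: 2.72 / 0.5115 = 5.318 ppm.
FC to add: 5.318 − 0.2 = 5.118 mg/L as Cl₂.
Cl₂ equivalent: 5.118 mg/L × 2,440,000 L = 12,490 g.
Product at 10.3% available Cl: 12,490 / 0.103 = 121,200 g.
Volume: 121,200 g ÷ 1.08 g/mL = 112,300 mL.

112 L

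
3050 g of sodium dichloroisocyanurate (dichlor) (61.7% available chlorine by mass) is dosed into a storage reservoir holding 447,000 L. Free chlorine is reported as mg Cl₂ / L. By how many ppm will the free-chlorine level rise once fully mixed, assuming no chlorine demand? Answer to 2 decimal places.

4.21 ppm

Available chlorine delivered: 3050 g × 0.617 = 1882 g as Cl₂.
Concentration rise: 1882 g / 447,000 L = 4.21 mg/L = 4.21 ppm.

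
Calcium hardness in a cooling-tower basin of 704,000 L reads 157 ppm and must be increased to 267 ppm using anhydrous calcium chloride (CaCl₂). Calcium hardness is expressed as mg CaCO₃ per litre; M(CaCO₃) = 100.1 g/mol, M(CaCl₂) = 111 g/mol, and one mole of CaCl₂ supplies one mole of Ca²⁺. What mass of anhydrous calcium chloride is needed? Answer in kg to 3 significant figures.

85.9 kg

Hardness to add: (267 − 157) = 110 mg/L as CaCO₃ × 704,000 L = 77,440 g as CaCO₃.
Moles of Ca²⁺ (1 mol Ca²⁺ ≡ 1 mol CaCO₃): 77,440 / 100.1 g/mol = 773.6 mol.
Mass of CaCl₂: 773.6 × 111 = 85,870 g.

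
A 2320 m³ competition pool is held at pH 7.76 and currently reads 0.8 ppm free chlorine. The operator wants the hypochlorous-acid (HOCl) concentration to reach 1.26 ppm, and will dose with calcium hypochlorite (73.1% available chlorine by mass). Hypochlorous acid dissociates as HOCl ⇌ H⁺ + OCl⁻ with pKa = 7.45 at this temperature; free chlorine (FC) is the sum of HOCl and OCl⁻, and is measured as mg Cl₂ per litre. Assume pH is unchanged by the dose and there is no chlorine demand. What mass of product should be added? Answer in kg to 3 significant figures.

Volume: 2320 m³ = 2,320,000 L.
[OCl⁻]/[HOCl] = 10^(pH − pKa) = 10^(7.76 − 7.45) = 2.042; fraction as HOCl = 1/(1 + 2.042) = 0.3288.
Free chlorine required for 1.26 ppm HOCl: 1.26 / 0.3288 = 3.833 ppm.
FC to add: 3.833 − 0.8 = 3.033 mg/L as Cl₂.
Cl₂ equivalent: 3.033 mg/L × 2,320,000 L = 7036 g.
Product at 73.1% available Cl: 7036 / 0.731 = 9625 g.

9.62 kg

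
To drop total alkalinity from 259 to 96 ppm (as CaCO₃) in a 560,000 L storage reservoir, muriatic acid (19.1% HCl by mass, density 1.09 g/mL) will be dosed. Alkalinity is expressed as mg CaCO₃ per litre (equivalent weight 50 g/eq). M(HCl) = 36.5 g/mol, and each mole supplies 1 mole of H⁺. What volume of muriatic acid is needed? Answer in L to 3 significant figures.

Alkalinity to neutralize: (259 − 96) = 163 mg/L as CaCO₃ × 560,000 L = 91,280 g as CaCO₃.
Equivalents of H⁺ required: 91,280 ÷ 50 g/eq = 1826 eq = 1826 mol HCl.
Mass of HCl: 1826 × 36.5 = 66,630 g.
Mass of 19.1% solution: 66,630 / 0.191 = 348,900 g.
Volume: 348,900 g ÷ 1.09 g/mL = 320,100 mL.

320 L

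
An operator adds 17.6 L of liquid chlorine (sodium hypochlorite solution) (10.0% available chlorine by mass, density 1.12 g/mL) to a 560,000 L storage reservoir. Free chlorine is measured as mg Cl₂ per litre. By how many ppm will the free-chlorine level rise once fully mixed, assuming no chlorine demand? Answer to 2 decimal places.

Mass of solution: 17.6 L × 1000 mL/L × 1.12 g/mL = 19,710 g.
Available chlorine delivered: 19,710 g × 0.1 = 1971 g as Cl₂.
Concentration rise: 1971 g / 560,000 L = 3.52 mg/L = 3.52 ppm.

3.52 ppm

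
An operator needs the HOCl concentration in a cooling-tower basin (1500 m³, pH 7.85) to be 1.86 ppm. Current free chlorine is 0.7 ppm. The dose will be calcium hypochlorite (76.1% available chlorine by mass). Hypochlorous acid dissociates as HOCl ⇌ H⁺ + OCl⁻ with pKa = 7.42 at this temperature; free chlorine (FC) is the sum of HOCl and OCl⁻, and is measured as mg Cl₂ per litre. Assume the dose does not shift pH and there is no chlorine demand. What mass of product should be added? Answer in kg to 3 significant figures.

12.2 kg

Volume: 1500 m³ = 1,500,000 L.
[OCl⁻]/[HOCl] = 10^(pH − pKa) = 10^(7.85 − 7.42) = 2.692; fraction as HOCl = 1/(1 + 2.692) = 0.2709.
Free chlorine required for 1.86 ppm HOCl: 1.86 / 0.2709 = 6.866 ppm.
FC to add: 6.866 − 0.7 = 6.166 mg/L as Cl₂.
Cl₂ equivalent: 6.166 mg/L × 1,500,000 L = 9249 g.
Product at 76.1% available Cl: 9249 / 0.761 = 12,150 g.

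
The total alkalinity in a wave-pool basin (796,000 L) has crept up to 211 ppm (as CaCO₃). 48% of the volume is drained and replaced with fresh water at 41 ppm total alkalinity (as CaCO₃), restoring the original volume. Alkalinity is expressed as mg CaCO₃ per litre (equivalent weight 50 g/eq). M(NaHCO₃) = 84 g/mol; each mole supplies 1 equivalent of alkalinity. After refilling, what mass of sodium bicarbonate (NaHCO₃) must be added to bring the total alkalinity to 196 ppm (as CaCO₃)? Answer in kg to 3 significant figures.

89.1 kg

After draining 48% and refilling: 211 × 0.52 + 41 × 0.48 = 129.4 ppm.
Deficit to target: 196 − 129.4 = 66.6 mg/L.
As CaCO₃: 66.6 mg/L × 796,000 L = 53,010 g; ÷ 50 g/eq ÷ 1 = 1060 mol NaHCO₃.
Mass: 1060 × 84 = 89,060 g.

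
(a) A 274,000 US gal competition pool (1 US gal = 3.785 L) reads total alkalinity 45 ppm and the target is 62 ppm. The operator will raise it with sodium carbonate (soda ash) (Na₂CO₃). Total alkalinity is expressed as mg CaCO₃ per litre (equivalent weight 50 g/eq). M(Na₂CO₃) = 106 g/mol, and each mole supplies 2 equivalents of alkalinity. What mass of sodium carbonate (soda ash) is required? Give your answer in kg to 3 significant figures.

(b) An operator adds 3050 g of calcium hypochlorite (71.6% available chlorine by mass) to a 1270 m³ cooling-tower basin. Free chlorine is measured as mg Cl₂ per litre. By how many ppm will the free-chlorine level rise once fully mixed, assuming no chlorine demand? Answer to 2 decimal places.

(a) 18.7 kg; (b) 1.72 ppm

(a) Volume: 274,000 US gal × 3.785 L/gal = 1,037,090 L.
(a) Alkalinity to add: (62 − 45) = 17 mg/L as CaCO₃ × 1,037,090 L = 17,630 g as CaCO₃.
(a) Equivalents: 17,630 g ÷ 50 g/eq = 352.6 eq.
(a) Each mole of Na₂CO₃ supplies 2 eq, so 352.6 / 2 = 176.3 mol.
(a) Mass: 176.3 mol × 106 g/mol = 18,690 g.

(b) Volume: 1270 m³ = 1,270,000 L.
(b) Available chlorine delivered: 3050 g × 0.716 = 2184 g as Cl₂.
(b) Concentration rise: 2184 g / 1,270,000 L = 1.72 mg/L = 1.72 ppm.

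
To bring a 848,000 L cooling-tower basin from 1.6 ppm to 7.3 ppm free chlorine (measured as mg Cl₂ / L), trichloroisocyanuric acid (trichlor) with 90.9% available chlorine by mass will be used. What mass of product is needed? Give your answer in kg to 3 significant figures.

Chlorine deficit: 7.3 − 1.6 = 5.7 ppm = 5.7 mg/L as Cl₂.
Cl₂ equivalent needed: 5.7 mg/L × 848,000 L = 4,834,000 mg = 4834 g.
Product at 90.9% available chlorine: 4834 / 0.909 = 5317 g.

5.32 kg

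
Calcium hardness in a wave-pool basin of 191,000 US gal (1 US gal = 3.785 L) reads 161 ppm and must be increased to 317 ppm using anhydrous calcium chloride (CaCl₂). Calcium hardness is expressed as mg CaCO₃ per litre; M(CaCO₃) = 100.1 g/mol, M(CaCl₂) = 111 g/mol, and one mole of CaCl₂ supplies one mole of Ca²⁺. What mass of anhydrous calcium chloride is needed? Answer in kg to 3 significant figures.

Volume: 191,000 US gal × 3.785 L/gal = 722,935 L.
Hardness to add: (317 − 161) = 156 mg/L as CaCO₃ × 722,935 L = 112,800 g as CaCO₃.
Moles of Ca²⁺ (1 mol Ca²⁺ ≡ 1 mol CaCO₃): 112,800 / 100.1 g/mol = 1127 mol.
Mass of CaCl₂: 1127 × 111 = 125,100 g.

125 kg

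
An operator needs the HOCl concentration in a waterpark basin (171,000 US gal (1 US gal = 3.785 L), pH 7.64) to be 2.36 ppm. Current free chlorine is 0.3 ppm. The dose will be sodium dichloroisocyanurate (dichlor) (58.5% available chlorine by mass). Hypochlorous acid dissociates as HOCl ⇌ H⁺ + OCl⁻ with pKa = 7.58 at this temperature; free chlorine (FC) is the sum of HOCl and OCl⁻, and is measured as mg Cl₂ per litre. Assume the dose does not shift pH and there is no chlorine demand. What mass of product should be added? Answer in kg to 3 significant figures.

Volume: 171,000 US gal × 3.785 L/gal = 647,235 L.
[OCl⁻]/[HOCl] = 10^(pH − pKa) = 10^(7.64 − 7.58) = 1.148; fraction as HOCl = 1/(1 + 1.148) = 0.4655.
Free chlorine required for 2.36 ppm HOCl: 2.36 / 0.4655 = 5.07 ppm.
FC to add: 5.07 − 0.3 = 4.77 mg/L as Cl₂.
Cl₂ equivalent: 4.77 mg/L × 647,235 L = 3087 g.
Product at 58.5% available Cl: 3087 / 0.585 = 5277 g.

5.28 kg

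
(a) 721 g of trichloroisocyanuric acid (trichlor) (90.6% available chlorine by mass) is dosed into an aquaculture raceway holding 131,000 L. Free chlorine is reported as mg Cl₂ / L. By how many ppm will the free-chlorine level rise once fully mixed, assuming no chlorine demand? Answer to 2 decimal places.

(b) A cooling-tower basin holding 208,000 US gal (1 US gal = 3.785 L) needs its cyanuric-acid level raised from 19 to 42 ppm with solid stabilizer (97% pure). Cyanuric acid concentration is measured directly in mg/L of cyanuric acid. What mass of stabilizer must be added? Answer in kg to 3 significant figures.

(a) 4.99 ppm; (b) 18.7 kg

(a) Available chlorine delivered: 721 g × 0.906 = 653.2 g as Cl₂.
(a) Concentration rise: 653.2 g / 131,000 L = 4.986 mg/L = 4.99 ppm.

(b) Volume: 208,000 US gal × 3.785 L/gal = 787,280 L.
(b) CYA to add: (42 − 19) = 23 mg/L × 787,280 L = 18,110 g cyanuric acid.
(b) At 97% purity: 18,110 / 0.97 = 18,670 g product.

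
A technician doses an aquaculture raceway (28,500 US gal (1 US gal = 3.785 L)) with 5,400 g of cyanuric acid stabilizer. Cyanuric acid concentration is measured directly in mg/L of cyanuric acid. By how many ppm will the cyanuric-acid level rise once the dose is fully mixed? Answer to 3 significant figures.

50.1 ppm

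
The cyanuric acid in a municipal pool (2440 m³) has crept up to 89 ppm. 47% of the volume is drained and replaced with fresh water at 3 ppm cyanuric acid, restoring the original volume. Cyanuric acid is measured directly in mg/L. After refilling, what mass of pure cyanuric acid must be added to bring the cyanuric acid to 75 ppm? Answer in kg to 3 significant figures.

64.5 kg

Volume: 2440 m³ = 2,440,000 L.
After draining 47% and refilling: 89 × 0.53 + 3 × 0.47 = 48.58 ppm.
Deficit to target: 75 − 48.58 = 26.42 mg/L.
Mass: 26.42 mg/L × 2,440,000 L = 64,460 g cyanuric acid.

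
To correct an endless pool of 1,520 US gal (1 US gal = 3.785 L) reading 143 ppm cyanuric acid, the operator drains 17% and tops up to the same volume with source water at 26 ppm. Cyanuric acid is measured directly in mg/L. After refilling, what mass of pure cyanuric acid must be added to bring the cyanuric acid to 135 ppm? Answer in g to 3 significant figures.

68.4 g

Volume: 1,520 US gal × 3.785 L/gal = 5,753 L.
After draining 17% and refilling: 143 × 0.83 + 26 × 0.17 = 123.11 ppm.
Deficit to target: 135 − 123.11 = 11.89 mg/L.
Mass: 11.89 mg/L × 5,753 L = 68.41 g cyanuric acid.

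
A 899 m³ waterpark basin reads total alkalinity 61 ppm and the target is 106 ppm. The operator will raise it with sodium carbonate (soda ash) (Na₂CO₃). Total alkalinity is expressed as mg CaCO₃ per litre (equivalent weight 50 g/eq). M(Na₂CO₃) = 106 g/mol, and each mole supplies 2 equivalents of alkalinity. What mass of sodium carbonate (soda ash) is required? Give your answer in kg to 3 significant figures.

42.9 kg

Volume: 899 m³ = 899,000 L.
Alkalinity to add: (106 − 61) = 45 mg/L as CaCO₃ × 899,000 L = 40,460 g as CaCO₃.
Equivalents: 40,460 g ÷ 50 g/eq = 809.1 eq.
Each mole of Na₂CO₃ supplies 2 eq, so 809.1 / 2 = 404.6 mol.
Mass: 404.6 mol × 106 g/mol = 42,880 g.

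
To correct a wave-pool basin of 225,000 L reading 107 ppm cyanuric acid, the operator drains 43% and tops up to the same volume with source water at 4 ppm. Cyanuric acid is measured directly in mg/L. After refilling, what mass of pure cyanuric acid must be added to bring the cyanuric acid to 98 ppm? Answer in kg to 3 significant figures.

7.94 kg

After draining 43% and refilling: 107 × 0.57 + 4 × 0.43 = 62.71 ppm.
Deficit to target: 98 − 62.71 = 35.29 mg/L.
Mass: 35.29 mg/L × 225,000 L = 7940 g cyanuric acid.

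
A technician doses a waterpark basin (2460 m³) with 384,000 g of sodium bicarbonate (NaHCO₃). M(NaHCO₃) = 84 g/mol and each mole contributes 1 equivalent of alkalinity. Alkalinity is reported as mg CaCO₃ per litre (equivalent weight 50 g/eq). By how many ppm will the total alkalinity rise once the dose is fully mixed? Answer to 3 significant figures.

Volume: 2460 m³ = 2,460,000 L.
Moles of NaHCO₃: 384,000 g ÷ 84 g/mol = 4571 mol → 4571 eq of alkalinity.
As CaCO₃: 4571 eq × 50 g/eq = 228,600 g.
Rise: 228,600 g / 2,460,000 L × 1000 = 92.92 mg/L.

92.9 ppm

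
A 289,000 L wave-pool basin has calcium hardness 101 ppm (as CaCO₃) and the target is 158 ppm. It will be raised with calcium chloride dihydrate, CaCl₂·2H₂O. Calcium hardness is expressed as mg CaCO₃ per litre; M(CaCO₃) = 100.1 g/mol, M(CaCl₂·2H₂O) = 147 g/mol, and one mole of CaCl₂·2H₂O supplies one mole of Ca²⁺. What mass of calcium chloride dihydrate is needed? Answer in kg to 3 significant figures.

24.2 kg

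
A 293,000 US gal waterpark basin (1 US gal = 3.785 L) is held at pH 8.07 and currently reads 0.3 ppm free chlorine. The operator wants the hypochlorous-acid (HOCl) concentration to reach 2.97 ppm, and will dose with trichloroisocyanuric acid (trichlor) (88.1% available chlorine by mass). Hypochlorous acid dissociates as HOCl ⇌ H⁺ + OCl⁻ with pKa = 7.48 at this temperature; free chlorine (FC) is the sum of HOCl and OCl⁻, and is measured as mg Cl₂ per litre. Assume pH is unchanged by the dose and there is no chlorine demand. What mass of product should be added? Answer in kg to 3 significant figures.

Volume: 293,000 US gal × 3.785 L/gal = 1,109,005 L.
[OCl⁻]/[HOCl] = 10^(pH − pKa) = 10^(8.07 − 7.48) = 3.89; fraction as HOCl = 1/(1 + 3.89) = 0.2045.
Free chlorine required for 2.97 ppm HOCl: 2.97 / 0.2045 = 14.52 ppm.
FC to add: 14.52 − 0.3 = 14.22 mg/L as Cl₂.
Cl₂ equivalent: 14.22 mg/L × 1,109,005 L = 15,780 g.
Product at 88.1% available Cl: 15,780 / 0.881 = 17,910 g.

17.9 kg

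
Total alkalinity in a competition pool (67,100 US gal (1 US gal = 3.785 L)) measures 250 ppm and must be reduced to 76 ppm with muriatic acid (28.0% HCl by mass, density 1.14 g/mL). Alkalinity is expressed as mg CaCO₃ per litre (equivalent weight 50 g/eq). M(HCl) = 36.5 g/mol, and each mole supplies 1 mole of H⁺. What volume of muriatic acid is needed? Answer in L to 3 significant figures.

101 L

Volume: 67,100 US gal × 3.785 L/gal = 253,974 L.
Alkalinity to neutralize: (250 − 76) = 174 mg/L as CaCO₃ × 253,974 L = 44,190 g as CaCO₃.
Equivalents of H⁺ required: 44,190 ÷ 50 g/eq = 883.8 eq = 883.8 mol HCl.
Mass of HCl: 883.8 × 36.5 = 32,260 g.
Mass of 28.0% solution: 32,260 / 0.28 = 115,200 g.
Volume: 115,200 g ÷ 1.14 g/mL = 101,100 mL.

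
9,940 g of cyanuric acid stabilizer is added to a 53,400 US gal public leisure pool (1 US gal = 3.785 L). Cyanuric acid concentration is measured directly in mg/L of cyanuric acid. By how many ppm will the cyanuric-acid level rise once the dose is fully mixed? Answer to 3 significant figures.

49.2 ppm

Volume: 53,400 US gal × 3.785 L/gal = 202,119 L.
Rise: 9,940 g / 202,119 L × 1000 = 49.18 mg/L.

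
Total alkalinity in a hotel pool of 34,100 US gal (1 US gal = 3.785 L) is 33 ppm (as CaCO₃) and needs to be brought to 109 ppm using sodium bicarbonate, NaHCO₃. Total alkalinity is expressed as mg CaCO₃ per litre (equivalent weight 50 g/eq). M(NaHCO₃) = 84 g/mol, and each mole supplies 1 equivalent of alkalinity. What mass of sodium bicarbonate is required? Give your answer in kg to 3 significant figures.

Volume: 34,100 US gal × 3.785 L/gal = 129,068 L.
Alkalinity to add: (109 − 33) = 76 mg/L as CaCO₃ × 129,068 L = 9809 g as CaCO₃.
Equivalents: 9809 g ÷ 50 g/eq = 196.2 eq.
NaHCO₃ supplies 1 eq per mole → 196.2 mol.
Mass: 196.2 mol × 84 g/mol = 16,480 g.

16.5 kg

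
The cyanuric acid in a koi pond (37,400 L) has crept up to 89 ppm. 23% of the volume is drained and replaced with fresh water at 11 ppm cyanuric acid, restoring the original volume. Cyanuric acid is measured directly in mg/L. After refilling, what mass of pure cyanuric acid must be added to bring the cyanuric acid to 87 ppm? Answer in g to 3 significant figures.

After draining 23% and refilling: 89 × 0.77 + 11 × 0.23 = 71.06 ppm.
Deficit to target: 87 − 71.06 = 15.94 mg/L.
Mass: 15.94 mg/L × 37,400 L = 596.2 g cyanuric acid.

596 g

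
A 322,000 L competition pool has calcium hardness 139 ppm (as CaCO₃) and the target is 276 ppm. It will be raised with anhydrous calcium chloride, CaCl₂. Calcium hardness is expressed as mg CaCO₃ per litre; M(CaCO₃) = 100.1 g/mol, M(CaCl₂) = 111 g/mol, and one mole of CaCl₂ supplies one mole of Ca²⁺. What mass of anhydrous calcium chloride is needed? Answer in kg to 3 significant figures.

48.9 kg

Hardness to add: (276 − 139) = 137 mg/L as CaCO₃ × 322,000 L = 44,110 g as CaCO₃.
Moles of Ca²⁺ (1 mol Ca²⁺ ≡ 1 mol CaCO₃): 44,110 / 100.1 g/mol = 440.7 mol.
Mass of CaCl₂: 440.7 × 111 = 48,920 g.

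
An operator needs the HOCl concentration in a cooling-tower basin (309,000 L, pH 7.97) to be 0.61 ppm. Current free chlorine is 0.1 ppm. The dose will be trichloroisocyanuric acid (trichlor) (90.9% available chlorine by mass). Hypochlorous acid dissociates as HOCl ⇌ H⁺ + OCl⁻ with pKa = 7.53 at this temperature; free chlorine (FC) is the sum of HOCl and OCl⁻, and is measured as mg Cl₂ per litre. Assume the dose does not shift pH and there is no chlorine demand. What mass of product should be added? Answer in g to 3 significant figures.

744 g

[OCl⁻]/[HOCl] = 10^(pH − pKa) = 10^(7.97 − 7.53) = 2.754; fraction as HOCl = 1/(1 + 2.754) = 0.2664.
Free chlorine required for 0.61 ppm HOCl: 0.61 / 0.2664 = 2.29 ppm.
FC to add: 2.29 − 0.1 = 2.19 mg/L as Cl₂.
Cl₂ equivalent: 2.19 mg/L × 309,000 L = 676.7 g.
Product at 90.9% available Cl: 676.7 / 0.909 = 744.5 g.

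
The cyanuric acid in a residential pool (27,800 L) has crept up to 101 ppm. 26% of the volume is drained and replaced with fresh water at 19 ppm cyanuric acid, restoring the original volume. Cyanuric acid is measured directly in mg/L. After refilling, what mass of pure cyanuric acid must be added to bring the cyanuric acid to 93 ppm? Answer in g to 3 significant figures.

370 g

After draining 26% and refilling: 101 × 0.74 + 19 × 0.26 = 79.68 ppm.
Deficit to target: 93 − 79.68 = 13.32 mg/L.
Mass: 13.32 mg/L × 27,800 L = 370.3 g cyanuric acid.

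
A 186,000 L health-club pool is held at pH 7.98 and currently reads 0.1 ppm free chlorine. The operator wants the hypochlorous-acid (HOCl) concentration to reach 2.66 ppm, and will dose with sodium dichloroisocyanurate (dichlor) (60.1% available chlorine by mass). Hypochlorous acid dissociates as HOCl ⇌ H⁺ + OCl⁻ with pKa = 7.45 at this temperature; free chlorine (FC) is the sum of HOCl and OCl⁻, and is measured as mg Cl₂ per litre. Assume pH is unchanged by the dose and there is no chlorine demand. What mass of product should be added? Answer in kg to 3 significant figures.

3.58 kg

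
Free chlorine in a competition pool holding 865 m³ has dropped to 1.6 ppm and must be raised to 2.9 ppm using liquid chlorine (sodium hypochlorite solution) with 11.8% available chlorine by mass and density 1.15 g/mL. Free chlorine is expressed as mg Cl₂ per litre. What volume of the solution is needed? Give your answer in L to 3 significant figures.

Volume: 865 m³ = 865,000 L.
Chlorine deficit: 2.9 − 1.6 = 1.3 ppm = 1.3 mg/L as Cl₂.
Cl₂ equivalent needed: 1.3 mg/L × 865,000 L = 1,124,000 mg = 1124 g.
Product at 11.8% available chlorine: 1124 / 0.118 = 9530 g.
Volume at density 1.15 g/mL: 9530 g ÷ 1.15 g/mL = 8287 mL.

8.29 L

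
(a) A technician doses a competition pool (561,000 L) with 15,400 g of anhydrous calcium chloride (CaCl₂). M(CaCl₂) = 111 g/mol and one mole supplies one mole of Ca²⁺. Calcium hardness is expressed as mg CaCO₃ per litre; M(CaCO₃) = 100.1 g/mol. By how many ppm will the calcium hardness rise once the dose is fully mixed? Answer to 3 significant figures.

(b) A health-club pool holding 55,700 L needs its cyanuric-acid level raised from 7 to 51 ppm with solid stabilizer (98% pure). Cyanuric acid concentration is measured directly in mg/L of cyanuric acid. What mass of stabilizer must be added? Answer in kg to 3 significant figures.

(a) Moles of Ca²⁺: 15,400 g ÷ 111 g/mol = 138.7 mol.
(a) As CaCO₃: 138.7 mol × 100.1 g/mol = 13,890 g.
(a) Rise: 13,890 g / 561,000 L × 1000 = 24.76 mg/L.

(b) CYA to add: (51 − 7) = 44 mg/L × 55,700 L = 2451 g cyanuric acid.
(b) At 98% purity: 2451 / 0.98 = 2501 g product.

(a) 24.8 ppm; (b) 2.50 kg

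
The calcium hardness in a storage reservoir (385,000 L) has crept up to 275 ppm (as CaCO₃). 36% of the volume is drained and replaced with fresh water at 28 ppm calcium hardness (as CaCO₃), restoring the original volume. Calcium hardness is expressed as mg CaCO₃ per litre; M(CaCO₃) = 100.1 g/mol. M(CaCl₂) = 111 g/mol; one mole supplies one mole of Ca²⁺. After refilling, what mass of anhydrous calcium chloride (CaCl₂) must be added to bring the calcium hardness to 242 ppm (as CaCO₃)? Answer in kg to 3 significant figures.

23.9 kg

After draining 36% and refilling: 275 × 0.64 + 28 × 0.36 = 186.08 ppm.
Deficit to target: 242 − 186.08 = 55.92 mg/L.
As CaCO₃: 55.92 mg/L × 385,000 L = 21,530 g; ÷ 100.1 = 215.1 mol Ca²⁺.
Mass: 215.1 × 111 = 23,870 g.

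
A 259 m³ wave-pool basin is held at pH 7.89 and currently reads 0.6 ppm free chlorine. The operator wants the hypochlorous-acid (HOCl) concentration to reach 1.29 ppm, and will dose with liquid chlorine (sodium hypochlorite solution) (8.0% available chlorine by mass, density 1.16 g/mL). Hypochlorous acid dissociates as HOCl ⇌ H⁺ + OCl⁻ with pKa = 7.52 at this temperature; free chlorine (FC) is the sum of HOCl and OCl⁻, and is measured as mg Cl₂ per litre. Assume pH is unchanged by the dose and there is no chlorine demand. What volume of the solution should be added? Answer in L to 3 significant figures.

10.4 L

Volume: 259 m³ = 259,000 L.
[OCl⁻]/[HOCl] = 10^(pH − pKa) = 10^(7.89 − 7.52) = 2.344; fraction as HOCl = 1/(1 + 2.344) = 0.299.
Free chlorine required for 1.29 ppm HOCl: 1.29 / 0.299 = 4.314 ppm.
FC to add: 4.314 − 0.6 = 3.714 mg/L as Cl₂.
Cl₂ equivalent: 3.714 mg/L × 259,000 L = 961.9 g.
Product at 8.0% available Cl: 961.9 / 0.08 = 12,020 g.
Volume: 12,020 g ÷ 1.16 g/mL = 10,370 mL.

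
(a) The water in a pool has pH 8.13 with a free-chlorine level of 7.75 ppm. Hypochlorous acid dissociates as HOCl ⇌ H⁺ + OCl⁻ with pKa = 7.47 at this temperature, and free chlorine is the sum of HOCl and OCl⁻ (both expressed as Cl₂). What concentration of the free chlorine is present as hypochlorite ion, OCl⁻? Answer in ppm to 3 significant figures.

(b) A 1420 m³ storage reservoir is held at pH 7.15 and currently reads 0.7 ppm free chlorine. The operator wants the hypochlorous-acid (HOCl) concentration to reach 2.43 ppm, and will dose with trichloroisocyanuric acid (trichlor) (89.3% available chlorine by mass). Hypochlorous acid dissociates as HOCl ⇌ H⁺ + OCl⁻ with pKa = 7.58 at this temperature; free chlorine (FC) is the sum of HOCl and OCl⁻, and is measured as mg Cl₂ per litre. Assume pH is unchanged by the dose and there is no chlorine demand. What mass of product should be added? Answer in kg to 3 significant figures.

(a) [OCl⁻]/[HOCl] = 10^(pH − pKa) = 10^(8.13 − 7.47) = 10^0.66 = 4.571.
(a) Fraction as HOCl = 1 / (1 + 4.571) = 0.1795.
(a) OCl⁻ = (1 − 0.1795) × 7.75 ppm = 6.359 ppm.

(b) Volume: 1420 m³ = 1,420,000 L.
(b) [OCl⁻]/[HOCl] = 10^(pH − pKa) = 10^(7.15 − 7.58) = 0.3715; fraction as HOCl = 1/(1 + 0.3715) = 0.7291.
(b) Free chlorine required for 2.43 ppm HOCl: 2.43 / 0.7291 = 3.333 ppm.
(b) FC to add: 3.333 − 0.7 = 2.633 mg/L as Cl₂.
(b) Cl₂ equivalent: 2.633 mg/L × 1,420,000 L = 3739 g.
(b) Product at 89.3% available Cl: 3739 / 0.893 = 4187 g.

(a) 6.36 ppm; (b) 4.19 kg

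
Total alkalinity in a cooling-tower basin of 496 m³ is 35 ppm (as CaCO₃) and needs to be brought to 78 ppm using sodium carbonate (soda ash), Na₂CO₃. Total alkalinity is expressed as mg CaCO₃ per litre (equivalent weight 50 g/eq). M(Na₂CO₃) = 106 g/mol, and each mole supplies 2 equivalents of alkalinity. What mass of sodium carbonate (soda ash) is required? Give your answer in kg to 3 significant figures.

22.6 kg

Volume: 496 m³ = 496,000 L.
Alkalinity to add: (78 − 35) = 43 mg/L as CaCO₃ × 496,000 L = 21,330 g as CaCO₃.
Equivalents: 21,330 g ÷ 50 g/eq = 426.6 eq.
Each mole of Na₂CO₃ supplies 2 eq, so 426.6 / 2 = 213.3 mol.
Mass: 213.3 mol × 106 g/mol = 22,610 g.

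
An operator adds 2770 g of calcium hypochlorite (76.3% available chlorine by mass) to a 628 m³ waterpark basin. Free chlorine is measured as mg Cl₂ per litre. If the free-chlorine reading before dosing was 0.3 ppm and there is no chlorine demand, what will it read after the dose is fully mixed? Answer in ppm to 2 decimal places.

3.67 ppm

Volume: 628 m³ = 628,000 L.
Available chlorine delivered: 2770 g × 0.763 = 2114 g as Cl₂.
Concentration rise: 2114 g / 628,000 L = 3.365 mg/L = 3.37 ppm.
Final FC: 0.3 + 3.37 = 3.67 ppm.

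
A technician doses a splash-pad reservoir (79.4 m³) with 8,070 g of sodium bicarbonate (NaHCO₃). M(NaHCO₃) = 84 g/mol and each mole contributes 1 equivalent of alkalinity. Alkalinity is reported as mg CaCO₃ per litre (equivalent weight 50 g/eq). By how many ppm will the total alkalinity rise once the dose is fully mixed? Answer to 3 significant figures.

60.5 ppm

Volume: 79.4 m³ = 79,400 L.
Moles of NaHCO₃: 8,070 g ÷ 84 g/mol = 96.07 mol → 96.07 eq of alkalinity.
As CaCO₃: 96.07 eq × 50 g/eq = 4804 g.
Rise: 4804 g / 79,400 L × 1000 = 60.5 mg/L.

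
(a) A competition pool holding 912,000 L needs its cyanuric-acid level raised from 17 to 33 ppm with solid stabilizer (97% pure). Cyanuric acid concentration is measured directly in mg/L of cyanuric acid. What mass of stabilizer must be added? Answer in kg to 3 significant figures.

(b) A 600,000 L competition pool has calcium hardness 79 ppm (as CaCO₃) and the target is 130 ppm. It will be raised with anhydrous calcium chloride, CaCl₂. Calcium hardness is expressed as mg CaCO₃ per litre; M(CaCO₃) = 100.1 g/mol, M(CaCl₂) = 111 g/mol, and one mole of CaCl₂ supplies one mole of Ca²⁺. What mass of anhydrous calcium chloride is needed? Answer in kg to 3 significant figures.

(a) CYA to add: (33 − 17) = 16 mg/L × 912,000 L = 14,590 g cyanuric acid.
(a) At 97% purity: 14,590 / 0.97 = 15,040 g product.

(b) Hardness to add: (130 − 79) = 51 mg/L as CaCO₃ × 600,000 L = 30,600 g as CaCO₃.
(b) Moles of Ca²⁺ (1 mol Ca²⁺ ≡ 1 mol CaCO₃): 30,600 / 100.1 g/mol = 305.7 mol.
(b) Mass of CaCl₂: 305.7 × 111 = 33,930 g.

(a) 15.0 kg; (b) 33.9 kg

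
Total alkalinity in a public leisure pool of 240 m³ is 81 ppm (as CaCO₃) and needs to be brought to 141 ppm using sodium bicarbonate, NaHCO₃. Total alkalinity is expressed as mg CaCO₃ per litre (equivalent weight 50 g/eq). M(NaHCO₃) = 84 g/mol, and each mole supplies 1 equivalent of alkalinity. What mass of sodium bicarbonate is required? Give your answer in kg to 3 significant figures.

24.2 kg

Volume: 240 m³ = 240,000 L.
Alkalinity to add: (141 − 81) = 60 mg/L as CaCO₃ × 240,000 L = 14,400 g as CaCO₃.
Equivalents: 14,400 g ÷ 50 g/eq = 288 eq.
NaHCO₃ supplies 1 eq per mole → 288 mol.
Mass: 288 mol × 84 g/mol = 24,190 g.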